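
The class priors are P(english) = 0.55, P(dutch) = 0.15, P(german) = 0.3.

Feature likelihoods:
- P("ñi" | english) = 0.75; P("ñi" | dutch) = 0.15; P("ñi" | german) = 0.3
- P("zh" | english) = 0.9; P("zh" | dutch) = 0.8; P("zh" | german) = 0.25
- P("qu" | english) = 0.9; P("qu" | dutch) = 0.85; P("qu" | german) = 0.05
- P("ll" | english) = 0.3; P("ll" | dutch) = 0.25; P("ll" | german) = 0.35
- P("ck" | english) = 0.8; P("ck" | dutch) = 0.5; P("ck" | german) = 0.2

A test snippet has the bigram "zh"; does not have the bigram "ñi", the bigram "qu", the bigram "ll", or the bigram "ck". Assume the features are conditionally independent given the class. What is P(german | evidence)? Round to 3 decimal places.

english: 0.55 × (1−0.75) × 0.9 × (1−0.9) × (1−0.3) × (1−0.8) = 0.0017325
dutch: 0.15 × (1−0.15) × 0.8 × (1−0.85) × (1−0.25) × (1−0.5) = 0.0057375
german: 0.3 × (1−0.3) × 0.25 × (1−0.05) × (1−0.35) × (1−0.2) = 0.025935
P(german | x) = 0.025935 / 0.033405 ≈ 0.776

0.776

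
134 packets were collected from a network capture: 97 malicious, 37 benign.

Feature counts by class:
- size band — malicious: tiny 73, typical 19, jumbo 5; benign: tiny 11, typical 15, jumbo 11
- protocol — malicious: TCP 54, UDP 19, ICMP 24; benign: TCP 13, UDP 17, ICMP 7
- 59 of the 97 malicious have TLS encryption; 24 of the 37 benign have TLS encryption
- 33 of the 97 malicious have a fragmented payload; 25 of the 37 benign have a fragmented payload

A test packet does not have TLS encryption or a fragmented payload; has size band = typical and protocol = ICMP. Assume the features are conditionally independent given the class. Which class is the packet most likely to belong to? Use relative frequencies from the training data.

malicious: (97/134) × (19/97) × (24/97) × (38/97) × (64/97) ≈ 0.00906794
benign: (37/134) × (15/37) × (7/37) × (13/37) × (12/37) ≈ 0.00241326
Highest score → malicious.

malicious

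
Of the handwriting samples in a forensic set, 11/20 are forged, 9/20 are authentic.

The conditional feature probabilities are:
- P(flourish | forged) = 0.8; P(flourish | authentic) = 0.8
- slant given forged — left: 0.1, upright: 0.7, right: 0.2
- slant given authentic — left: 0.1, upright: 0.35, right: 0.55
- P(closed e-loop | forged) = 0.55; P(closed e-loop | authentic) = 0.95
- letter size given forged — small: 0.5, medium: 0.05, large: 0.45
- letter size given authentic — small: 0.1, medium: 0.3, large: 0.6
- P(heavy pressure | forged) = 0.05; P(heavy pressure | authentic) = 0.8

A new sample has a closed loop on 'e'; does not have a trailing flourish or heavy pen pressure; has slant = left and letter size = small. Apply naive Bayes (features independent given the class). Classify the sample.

forged

forged: 0.55 × (1−0.8) × 0.1 × 0.55 × 0.5 × (1−0.05) = 0.00287375
authentic: 0.45 × (1−0.8) × 0.1 × 0.95 × 0.1 × (1−0.8) = 0.000171
Highest score → forged.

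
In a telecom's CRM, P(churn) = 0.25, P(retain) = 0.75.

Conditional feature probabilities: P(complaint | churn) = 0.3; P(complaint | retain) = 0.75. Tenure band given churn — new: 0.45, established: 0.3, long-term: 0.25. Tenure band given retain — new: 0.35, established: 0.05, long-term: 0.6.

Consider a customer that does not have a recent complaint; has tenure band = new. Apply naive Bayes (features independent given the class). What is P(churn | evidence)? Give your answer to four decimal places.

0.5455

churn: 0.25 × (1−0.3) × 0.45 = 0.07875
retain: 0.75 × (1−0.75) × 0.35 = 0.065625
P(churn | x) = 0.07875 / 0.144375 ≈ 0.5455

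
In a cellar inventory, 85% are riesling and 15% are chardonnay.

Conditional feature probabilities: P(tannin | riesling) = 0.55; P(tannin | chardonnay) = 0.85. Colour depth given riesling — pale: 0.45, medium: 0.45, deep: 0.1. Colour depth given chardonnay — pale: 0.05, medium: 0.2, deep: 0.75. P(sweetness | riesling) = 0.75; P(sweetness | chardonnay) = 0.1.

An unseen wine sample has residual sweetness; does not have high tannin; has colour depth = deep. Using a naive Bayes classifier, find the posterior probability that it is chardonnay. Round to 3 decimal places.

riesling: 0.85 × (1−0.55) × 0.1 × 0.75 = 0.0286875
chardonnay: 0.15 × (1−0.85) × 0.75 × 0.1 = 0.0016875
P(chardonnay | x) = 0.0016875 / 0.030375 ≈ 0.056

0.056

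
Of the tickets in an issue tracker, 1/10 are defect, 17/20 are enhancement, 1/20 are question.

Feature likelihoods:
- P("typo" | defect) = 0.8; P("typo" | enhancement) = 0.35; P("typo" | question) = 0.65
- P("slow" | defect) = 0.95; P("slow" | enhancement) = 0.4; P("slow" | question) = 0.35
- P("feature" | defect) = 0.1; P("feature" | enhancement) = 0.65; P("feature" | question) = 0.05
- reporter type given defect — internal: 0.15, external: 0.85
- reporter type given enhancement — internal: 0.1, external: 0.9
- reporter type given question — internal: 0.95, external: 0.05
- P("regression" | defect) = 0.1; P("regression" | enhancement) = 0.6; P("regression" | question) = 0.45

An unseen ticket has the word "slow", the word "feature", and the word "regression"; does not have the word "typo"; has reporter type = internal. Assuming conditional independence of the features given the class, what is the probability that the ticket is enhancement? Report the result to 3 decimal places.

0.982

defect: 0.1 × (1−0.8) × 0.95 × 0.1 × 0.15 × 0.1 = 0.0000285
enhancement: 0.85 × (1−0.35) × 0.4 × 0.65 × 0.1 × 0.6 = 0.008619
question: 0.05 × (1−0.65) × 0.35 × 0.05 × 0.95 × 0.45 = 0.000130921875
P(enhancement | x) = 0.008619 / 0.008778421875 ≈ 0.982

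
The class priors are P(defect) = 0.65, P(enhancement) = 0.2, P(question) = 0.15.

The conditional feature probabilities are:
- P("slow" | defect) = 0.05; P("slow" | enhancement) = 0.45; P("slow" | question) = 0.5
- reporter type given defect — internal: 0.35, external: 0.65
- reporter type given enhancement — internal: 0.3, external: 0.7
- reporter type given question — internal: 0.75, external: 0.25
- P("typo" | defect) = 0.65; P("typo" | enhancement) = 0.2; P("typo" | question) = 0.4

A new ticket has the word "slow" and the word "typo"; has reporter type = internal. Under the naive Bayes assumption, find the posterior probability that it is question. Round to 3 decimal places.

defect: 0.65 × 0.05 × 0.35 × 0.65 = 0.00739375
enhancement: 0.2 × 0.45 × 0.3 × 0.2 = 0.0054
question: 0.15 × 0.5 × 0.75 × 0.4 = 0.0225
P(question | x) = 0.0225 / 0.03529375 ≈ 0.638

0.638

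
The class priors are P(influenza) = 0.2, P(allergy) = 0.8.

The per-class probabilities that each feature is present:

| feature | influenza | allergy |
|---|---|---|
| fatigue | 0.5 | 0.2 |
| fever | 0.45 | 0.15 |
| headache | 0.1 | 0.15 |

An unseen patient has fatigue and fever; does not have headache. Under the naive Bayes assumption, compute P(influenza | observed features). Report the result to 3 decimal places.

0.665

influenza: 0.2 × 0.5 × 0.45 × (1−0.1) = 0.0405
allergy: 0.8 × 0.2 × 0.15 × (1−0.15) = 0.0204
P(influenza | x) = 0.0405 / 0.0609 ≈ 0.665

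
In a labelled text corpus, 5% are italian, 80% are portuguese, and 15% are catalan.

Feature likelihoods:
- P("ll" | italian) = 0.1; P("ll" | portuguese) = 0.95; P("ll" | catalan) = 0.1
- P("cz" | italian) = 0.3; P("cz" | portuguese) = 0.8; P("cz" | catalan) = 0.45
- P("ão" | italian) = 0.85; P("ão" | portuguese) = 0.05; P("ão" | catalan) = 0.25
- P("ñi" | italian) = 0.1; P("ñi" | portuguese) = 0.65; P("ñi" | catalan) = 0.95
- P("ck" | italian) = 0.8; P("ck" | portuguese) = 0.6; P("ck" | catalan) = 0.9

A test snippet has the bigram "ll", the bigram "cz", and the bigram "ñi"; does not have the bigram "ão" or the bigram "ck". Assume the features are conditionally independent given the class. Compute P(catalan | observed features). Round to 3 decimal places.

0.003

italian: 0.05 × 0.1 × 0.3 × (1−0.85) × 0.1 × (1−0.8) = 0.0000045
portuguese: 0.8 × 0.95 × 0.8 × (1−0.05) × 0.65 × (1−0.6) = 0.150176
catalan: 0.15 × 0.1 × 0.45 × (1−0.25) × 0.95 × (1−0.9) = 0.0004809375
P(catalan | x) = 0.0004809375 / 0.1506614375 ≈ 0.003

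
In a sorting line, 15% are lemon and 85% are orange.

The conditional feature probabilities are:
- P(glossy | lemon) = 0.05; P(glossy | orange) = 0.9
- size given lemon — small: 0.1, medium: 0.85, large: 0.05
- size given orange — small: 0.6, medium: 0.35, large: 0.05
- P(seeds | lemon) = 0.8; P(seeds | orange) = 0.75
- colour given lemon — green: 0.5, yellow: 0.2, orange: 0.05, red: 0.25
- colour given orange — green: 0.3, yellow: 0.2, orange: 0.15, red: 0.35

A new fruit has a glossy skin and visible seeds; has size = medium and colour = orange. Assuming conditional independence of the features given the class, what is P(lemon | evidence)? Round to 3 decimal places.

lemon: 0.15 × 0.05 × 0.85 × 0.8 × 0.05 = 0.000255
orange: 0.85 × 0.9 × 0.35 × 0.75 × 0.15 = 0.030121875
P(lemon | x) = 0.000255 / 0.030376875 ≈ 0.008

0.008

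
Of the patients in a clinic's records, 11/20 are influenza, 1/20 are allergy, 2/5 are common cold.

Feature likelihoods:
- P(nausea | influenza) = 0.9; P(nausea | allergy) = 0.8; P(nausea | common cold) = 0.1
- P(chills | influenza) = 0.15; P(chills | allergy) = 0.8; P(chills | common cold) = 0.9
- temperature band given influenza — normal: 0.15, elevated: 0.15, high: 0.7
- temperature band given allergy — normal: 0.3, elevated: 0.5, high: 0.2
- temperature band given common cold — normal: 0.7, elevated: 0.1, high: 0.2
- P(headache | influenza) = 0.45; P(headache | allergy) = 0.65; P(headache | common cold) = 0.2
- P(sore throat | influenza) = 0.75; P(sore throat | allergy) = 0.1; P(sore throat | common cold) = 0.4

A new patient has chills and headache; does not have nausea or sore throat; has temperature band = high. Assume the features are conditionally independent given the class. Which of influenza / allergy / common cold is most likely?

influenza: 0.55 × (1−0.9) × 0.15 × 0.7 × 0.45 × (1−0.75) = 0.0006496875
allergy: 0.05 × (1−0.8) × 0.8 × 0.2 × 0.65 × (1−0.1) = 0.000936
common cold: 0.4 × (1−0.1) × 0.9 × 0.2 × 0.2 × (1−0.4) = 0.007776
Highest score → common cold.

common cold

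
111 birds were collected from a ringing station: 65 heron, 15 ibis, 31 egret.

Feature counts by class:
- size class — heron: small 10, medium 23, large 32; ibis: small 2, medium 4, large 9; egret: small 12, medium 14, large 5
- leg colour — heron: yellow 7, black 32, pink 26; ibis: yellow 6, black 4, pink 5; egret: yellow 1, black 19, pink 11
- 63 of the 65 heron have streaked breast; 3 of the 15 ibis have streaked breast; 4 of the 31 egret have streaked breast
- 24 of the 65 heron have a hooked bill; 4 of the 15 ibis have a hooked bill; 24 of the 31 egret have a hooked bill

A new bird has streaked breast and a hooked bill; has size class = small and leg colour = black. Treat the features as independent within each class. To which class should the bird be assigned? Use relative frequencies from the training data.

heron: (65/111) × (10/65) × (32/65) × (63/65) × (24/65) ≈ 0.0158723
ibis: (15/111) × (2/15) × (4/15) × (3/15) × (4/15) ≈ 0.000256256
egret: (31/111) × (12/31) × (19/31) × (4/31) × (24/31) ≈ 0.00661909
Highest score → heron.

heron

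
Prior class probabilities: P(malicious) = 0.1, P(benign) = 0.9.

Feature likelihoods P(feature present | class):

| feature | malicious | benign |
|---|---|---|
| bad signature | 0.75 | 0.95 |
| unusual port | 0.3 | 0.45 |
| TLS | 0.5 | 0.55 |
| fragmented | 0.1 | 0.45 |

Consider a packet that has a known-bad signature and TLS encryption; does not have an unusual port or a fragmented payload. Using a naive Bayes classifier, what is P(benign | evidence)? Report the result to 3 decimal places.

0.858

malicious: 0.1 × 0.75 × (1−0.3) × 0.5 × (1−0.1) = 0.023625
benign: 0.9 × 0.95 × (1−0.45) × 0.55 × (1−0.45) = 0.142250625
P(benign | x) = 0.142250625 / 0.165875625 ≈ 0.858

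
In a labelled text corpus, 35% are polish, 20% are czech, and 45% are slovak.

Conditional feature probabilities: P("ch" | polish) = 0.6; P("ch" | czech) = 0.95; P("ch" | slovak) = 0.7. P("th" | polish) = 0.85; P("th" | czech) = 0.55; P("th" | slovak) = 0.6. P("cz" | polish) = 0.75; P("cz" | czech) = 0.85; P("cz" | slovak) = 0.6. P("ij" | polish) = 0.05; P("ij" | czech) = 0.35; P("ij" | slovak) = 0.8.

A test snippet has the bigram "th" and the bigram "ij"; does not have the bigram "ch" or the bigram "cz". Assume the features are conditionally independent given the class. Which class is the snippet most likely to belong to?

slovak

polish: 0.35 × (1−0.6) × 0.85 × (1−0.75) × 0.05 = 0.0014875
czech: 0.2 × (1−0.95) × 0.55 × (1−0.85) × 0.35 = 0.00028875
slovak: 0.45 × (1−0.7) × 0.6 × (1−0.6) × 0.8 = 0.02592
Highest score → slovak.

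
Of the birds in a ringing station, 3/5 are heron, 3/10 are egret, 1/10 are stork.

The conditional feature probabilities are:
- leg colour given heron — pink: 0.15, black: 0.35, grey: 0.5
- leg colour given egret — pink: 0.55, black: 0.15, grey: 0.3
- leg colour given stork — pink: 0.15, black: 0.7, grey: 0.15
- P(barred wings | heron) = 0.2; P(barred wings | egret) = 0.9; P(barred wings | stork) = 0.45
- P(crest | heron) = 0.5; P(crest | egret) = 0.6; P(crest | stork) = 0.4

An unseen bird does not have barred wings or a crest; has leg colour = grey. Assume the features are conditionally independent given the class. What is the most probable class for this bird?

heron

heron: 0.6 × 0.5 × (1−0.2) × (1−0.5) = 0.12
egret: 0.3 × 0.3 × (1−0.9) × (1−0.6) = 0.0036
stork: 0.1 × 0.15 × (1−0.45) × (1−0.4) = 0.00495
Highest score → heron.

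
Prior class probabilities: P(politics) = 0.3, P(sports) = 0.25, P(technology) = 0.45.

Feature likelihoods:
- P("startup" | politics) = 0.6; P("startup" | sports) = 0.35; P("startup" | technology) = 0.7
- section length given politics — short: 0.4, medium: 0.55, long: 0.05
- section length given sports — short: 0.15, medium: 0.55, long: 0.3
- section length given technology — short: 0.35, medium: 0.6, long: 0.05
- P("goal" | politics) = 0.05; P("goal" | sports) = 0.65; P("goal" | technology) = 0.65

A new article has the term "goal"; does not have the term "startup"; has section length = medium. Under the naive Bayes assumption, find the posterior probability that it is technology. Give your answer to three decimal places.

0.462

politics: 0.3 × (1−0.6) × 0.55 × 0.05 = 0.0033
sports: 0.25 × (1−0.35) × 0.55 × 0.65 = 0.05809375
technology: 0.45 × (1−0.7) × 0.6 × 0.65 = 0.05265
P(technology | x) = 0.05265 / 0.11404375 ≈ 0.462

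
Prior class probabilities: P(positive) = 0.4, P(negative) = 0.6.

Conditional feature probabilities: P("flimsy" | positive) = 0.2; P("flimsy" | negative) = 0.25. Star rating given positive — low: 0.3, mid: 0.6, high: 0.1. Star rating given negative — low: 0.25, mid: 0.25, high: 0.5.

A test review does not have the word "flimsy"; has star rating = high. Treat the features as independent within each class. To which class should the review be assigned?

negative

positive: 0.4 × (1−0.2) × 0.1 = 0.032
negative: 0.6 × (1−0.25) × 0.5 = 0.225
Highest score → negative.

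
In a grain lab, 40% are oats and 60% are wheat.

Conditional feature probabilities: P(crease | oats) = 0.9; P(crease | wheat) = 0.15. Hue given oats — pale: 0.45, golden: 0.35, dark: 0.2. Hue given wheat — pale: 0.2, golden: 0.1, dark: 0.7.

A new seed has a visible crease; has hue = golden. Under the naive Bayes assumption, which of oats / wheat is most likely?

oats

oats: 0.4 × 0.9 × 0.35 = 0.126
wheat: 0.6 × 0.15 × 0.1 = 0.009
Highest score → oats.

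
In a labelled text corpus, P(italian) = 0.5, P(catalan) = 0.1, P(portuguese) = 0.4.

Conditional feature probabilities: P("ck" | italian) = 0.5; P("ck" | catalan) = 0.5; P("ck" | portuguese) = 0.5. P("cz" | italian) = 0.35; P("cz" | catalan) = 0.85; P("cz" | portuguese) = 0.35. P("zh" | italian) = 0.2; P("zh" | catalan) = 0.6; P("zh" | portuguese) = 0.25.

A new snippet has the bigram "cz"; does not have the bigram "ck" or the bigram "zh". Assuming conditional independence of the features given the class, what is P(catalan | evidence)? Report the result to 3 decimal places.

italian: 0.5 × (1−0.5) × 0.35 × (1−0.2) = 0.07
catalan: 0.1 × (1−0.5) × 0.85 × (1−0.6) = 0.017
portuguese: 0.4 × (1−0.5) × 0.35 × (1−0.25) = 0.0525
P(catalan | x) = 0.017 / 0.1395 ≈ 0.122

0.122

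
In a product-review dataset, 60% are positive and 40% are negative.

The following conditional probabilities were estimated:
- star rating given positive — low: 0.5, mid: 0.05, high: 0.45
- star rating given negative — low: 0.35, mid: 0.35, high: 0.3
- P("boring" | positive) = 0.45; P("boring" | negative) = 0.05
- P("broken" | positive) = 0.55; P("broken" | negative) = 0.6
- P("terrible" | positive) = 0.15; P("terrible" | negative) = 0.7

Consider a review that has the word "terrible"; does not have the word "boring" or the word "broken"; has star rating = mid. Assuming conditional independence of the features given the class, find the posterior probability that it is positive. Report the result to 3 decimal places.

0.029

positive: 0.6 × 0.05 × (1−0.45) × (1−0.55) × 0.15 = 0.00111375
negative: 0.4 × 0.35 × (1−0.05) × (1−0.6) × 0.7 = 0.03724
P(positive | x) = 0.00111375 / 0.03835375 ≈ 0.029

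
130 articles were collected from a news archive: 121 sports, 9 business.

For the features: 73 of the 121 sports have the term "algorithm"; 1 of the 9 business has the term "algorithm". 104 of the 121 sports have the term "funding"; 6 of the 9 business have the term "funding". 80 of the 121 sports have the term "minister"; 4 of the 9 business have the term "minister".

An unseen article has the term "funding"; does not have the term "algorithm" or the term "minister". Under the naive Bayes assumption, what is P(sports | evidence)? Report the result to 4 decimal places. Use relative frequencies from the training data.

0.8251

sports: (121/130) × (48/121) × (104/121) × (41/121) ≈ 0.107534
business: (9/130) × (8/9) × (6/9) × (5/9) ≈ 0.022792
P(sports | x) = 0.107534 / 0.130326 ≈ 0.8251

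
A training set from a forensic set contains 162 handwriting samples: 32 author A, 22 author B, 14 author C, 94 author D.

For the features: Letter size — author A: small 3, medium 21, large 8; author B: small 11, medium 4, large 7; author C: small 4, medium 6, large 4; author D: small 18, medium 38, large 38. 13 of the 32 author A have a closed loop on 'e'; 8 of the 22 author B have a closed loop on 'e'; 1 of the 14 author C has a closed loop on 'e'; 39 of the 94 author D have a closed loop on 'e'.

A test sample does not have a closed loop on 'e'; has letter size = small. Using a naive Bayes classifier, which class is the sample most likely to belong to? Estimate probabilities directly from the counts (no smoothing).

author D

author A: (32/162) × (3/32) × (19/32) ≈ 0.0109954
author B: (22/162) × (11/22) × (14/22) ≈ 0.0432099
author C: (14/162) × (4/14) × (13/14) ≈ 0.0229277
author D: (94/162) × (18/94) × (55/94) ≈ 0.0650118
Highest score → author D.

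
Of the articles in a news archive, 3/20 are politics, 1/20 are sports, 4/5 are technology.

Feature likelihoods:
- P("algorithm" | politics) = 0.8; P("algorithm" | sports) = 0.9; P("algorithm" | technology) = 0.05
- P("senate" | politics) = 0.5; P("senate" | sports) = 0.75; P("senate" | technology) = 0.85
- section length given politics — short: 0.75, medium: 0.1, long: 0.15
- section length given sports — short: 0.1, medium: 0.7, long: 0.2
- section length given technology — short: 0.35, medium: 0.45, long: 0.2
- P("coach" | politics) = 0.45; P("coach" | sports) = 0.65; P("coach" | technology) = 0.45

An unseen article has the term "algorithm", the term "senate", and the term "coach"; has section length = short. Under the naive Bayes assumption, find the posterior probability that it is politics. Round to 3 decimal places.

0.728

politics: 0.15 × 0.8 × 0.5 × 0.75 × 0.45 = 0.02025
sports: 0.05 × 0.9 × 0.75 × 0.1 × 0.65 = 0.00219375
technology: 0.8 × 0.05 × 0.85 × 0.35 × 0.45 = 0.005355
P(politics | x) = 0.02025 / 0.02779875 ≈ 0.728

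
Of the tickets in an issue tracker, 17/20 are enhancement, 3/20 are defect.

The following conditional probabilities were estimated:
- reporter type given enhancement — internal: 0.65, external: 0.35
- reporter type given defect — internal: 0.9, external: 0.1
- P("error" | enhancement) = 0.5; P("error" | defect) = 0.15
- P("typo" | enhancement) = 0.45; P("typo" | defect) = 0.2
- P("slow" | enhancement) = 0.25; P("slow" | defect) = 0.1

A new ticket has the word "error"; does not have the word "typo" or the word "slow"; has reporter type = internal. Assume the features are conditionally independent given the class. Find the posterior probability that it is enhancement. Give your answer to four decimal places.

0.8866

enhancement: 0.85 × 0.65 × 0.5 × (1−0.45) × (1−0.25) = 0.113953125
defect: 0.15 × 0.9 × 0.15 × (1−0.2) × (1−0.1) = 0.01458
P(enhancement | x) = 0.113953125 / 0.128533125 ≈ 0.8866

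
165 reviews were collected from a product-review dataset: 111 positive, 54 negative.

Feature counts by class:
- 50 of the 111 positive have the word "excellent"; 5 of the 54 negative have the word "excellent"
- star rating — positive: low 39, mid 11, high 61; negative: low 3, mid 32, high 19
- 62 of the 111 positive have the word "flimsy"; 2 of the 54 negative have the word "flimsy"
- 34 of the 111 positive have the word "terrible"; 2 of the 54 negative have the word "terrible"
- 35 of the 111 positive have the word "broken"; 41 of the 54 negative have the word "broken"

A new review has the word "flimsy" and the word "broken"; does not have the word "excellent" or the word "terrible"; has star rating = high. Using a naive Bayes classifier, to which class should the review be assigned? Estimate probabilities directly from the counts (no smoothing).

positive: (111/165) × (61/111) × (61/111) × (62/111) × (77/111) × (35/111) ≈ 0.0248219
negative: (54/165) × (49/54) × (19/54) × (2/54) × (52/54) × (41/54) ≈ 0.00282949
Highest score → positive.

positive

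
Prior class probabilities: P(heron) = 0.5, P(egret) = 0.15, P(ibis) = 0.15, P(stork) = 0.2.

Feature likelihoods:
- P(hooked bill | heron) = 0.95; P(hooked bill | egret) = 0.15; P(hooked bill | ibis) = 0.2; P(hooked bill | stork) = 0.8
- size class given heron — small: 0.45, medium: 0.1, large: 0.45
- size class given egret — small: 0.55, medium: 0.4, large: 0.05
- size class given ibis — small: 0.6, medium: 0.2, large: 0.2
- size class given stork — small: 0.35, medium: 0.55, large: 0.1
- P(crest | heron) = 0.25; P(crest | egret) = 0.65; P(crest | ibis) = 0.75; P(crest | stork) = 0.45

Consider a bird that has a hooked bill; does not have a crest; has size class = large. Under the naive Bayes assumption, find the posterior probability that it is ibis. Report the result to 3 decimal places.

0.009

heron: 0.5 × 0.95 × 0.45 × (1−0.25) = 0.1603125
egret: 0.15 × 0.15 × 0.05 × (1−0.65) = 0.00039375
ibis: 0.15 × 0.2 × 0.2 × (1−0.75) = 0.0015
stork: 0.2 × 0.8 × 0.1 × (1−0.45) = 0.0088
P(ibis | x) = 0.0015 / 0.17100625 ≈ 0.009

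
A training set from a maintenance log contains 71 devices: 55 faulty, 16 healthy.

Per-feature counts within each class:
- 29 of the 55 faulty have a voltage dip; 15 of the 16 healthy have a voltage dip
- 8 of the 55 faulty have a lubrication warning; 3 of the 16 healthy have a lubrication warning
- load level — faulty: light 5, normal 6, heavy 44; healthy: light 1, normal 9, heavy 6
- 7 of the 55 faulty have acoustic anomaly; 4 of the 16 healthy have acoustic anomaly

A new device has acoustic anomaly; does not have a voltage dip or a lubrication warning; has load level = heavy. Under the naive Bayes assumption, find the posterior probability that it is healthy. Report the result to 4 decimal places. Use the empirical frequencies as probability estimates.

0.0326

faulty: (55/71) × (26/55) × (47/55) × (44/55) × (7/55) ≈ 0.0318622
healthy: (16/71) × (1/16) × (13/16) × (6/16) × (4/16) ≈ 0.00107284
P(healthy | x) = 0.00107284 / 0.03293504 ≈ 0.0326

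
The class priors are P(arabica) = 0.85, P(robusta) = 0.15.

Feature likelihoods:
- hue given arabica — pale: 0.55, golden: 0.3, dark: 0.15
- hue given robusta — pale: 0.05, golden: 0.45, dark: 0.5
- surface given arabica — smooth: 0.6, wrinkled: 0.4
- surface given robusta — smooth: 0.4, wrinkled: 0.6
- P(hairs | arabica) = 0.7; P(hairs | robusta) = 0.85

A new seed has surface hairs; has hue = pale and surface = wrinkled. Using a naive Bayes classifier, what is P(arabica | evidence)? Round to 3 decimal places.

0.972

arabica: 0.85 × 0.55 × 0.4 × 0.7 = 0.1309
robusta: 0.15 × 0.05 × 0.6 × 0.85 = 0.003825
P(arabica | x) = 0.1309 / 0.134725 ≈ 0.972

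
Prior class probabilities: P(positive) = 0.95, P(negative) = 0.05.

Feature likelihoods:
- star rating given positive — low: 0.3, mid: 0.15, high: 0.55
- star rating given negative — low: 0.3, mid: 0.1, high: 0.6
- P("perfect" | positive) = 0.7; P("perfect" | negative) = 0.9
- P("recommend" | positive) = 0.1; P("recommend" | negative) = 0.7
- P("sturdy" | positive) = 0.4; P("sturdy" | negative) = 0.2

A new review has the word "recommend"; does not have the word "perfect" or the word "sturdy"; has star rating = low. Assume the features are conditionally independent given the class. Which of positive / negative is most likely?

positive: 0.95 × 0.3 × (1−0.7) × 0.1 × (1−0.4) = 0.00513
negative: 0.05 × 0.3 × (1−0.9) × 0.7 × (1−0.2) = 0.00084
Highest score → positive.

positive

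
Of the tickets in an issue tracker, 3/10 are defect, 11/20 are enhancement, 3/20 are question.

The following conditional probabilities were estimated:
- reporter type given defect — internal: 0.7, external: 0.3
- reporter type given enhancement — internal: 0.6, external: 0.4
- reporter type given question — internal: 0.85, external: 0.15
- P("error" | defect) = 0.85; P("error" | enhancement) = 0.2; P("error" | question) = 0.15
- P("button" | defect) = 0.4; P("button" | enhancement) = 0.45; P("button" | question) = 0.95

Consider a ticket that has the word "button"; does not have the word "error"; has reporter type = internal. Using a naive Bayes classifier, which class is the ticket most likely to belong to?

defect: 0.3 × 0.7 × (1−0.85) × 0.4 = 0.0126
enhancement: 0.55 × 0.6 × (1−0.2) × 0.45 = 0.1188
question: 0.15 × 0.85 × (1−0.15) × 0.95 = 0.10295625
Highest score → enhancement.

enhancement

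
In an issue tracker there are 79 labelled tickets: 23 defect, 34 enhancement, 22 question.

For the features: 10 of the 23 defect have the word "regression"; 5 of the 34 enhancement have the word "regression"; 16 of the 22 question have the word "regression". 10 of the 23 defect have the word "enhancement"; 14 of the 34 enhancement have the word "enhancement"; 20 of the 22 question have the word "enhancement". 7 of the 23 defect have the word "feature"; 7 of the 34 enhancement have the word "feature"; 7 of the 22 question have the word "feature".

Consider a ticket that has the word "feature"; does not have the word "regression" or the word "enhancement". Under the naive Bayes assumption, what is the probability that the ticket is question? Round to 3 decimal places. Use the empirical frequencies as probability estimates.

0.029

defect: (23/79) × (13/23) × (13/23) × (7/23) ≈ 0.0283075
enhancement: (34/79) × (29/34) × (20/34) × (7/34) ≈ 0.0444571
question: (22/79) × (6/22) × (2/22) × (7/22) ≈ 0.00219688
P(question | x) = 0.00219688 / 0.07496148 ≈ 0.029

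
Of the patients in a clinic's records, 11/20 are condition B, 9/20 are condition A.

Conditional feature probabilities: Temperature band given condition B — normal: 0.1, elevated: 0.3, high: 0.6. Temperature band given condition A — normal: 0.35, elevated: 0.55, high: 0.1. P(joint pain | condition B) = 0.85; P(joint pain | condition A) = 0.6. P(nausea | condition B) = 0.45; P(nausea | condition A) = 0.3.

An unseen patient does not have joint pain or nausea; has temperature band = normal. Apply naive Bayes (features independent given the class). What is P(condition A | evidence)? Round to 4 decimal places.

condition B: 0.55 × 0.1 × (1−0.85) × (1−0.45) = 0.0045375
condition A: 0.45 × 0.35 × (1−0.6) × (1−0.3) = 0.0441
P(condition A | x) = 0.0441 / 0.0486375 ≈ 0.9067

0.9067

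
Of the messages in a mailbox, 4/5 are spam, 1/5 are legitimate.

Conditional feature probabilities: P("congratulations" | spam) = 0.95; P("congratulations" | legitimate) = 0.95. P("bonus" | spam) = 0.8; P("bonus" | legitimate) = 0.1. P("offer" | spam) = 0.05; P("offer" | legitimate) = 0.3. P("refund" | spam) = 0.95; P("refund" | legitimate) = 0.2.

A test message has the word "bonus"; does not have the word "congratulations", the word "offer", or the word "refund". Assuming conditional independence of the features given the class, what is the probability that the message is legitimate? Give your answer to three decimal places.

spam: 0.8 × (1−0.95) × 0.8 × (1−0.05) × (1−0.95) = 0.00152
legitimate: 0.2 × (1−0.95) × 0.1 × (1−0.3) × (1−0.2) = 0.00056
P(legitimate | x) = 0.00056 / 0.00208 ≈ 0.269

0.269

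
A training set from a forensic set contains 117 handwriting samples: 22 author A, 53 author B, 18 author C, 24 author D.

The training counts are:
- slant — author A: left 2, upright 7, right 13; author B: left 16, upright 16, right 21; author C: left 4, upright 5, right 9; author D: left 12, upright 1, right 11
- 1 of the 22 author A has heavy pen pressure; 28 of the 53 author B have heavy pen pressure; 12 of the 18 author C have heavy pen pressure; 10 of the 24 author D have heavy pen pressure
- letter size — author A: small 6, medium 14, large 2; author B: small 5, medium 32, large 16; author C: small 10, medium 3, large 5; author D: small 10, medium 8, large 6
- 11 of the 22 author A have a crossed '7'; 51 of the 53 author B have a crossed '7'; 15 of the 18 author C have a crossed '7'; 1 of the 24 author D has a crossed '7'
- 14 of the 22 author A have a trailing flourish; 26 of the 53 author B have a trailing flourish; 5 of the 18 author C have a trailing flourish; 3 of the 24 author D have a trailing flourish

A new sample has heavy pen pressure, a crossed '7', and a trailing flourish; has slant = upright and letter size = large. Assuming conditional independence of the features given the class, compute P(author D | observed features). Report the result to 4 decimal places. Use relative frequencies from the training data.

0.0004

author A: (22/117) × (7/22) × (1/22) × (2/22) × (11/22) × (14/22) ≈ 0.0000786633
author B: (53/117) × (16/53) × (28/53) × (16/53) × (51/53) × (26/53) ≈ 0.0102956
author C: (18/117) × (5/18) × (12/18) × (5/18) × (15/18) × (5/18) ≈ 0.00183192
author D: (24/117) × (1/24) × (10/24) × (6/24) × (1/24) × (3/24) ≈ 0.00000463705
P(author D | x) = 0.00000463705 / 0.01221082035 ≈ 0.0004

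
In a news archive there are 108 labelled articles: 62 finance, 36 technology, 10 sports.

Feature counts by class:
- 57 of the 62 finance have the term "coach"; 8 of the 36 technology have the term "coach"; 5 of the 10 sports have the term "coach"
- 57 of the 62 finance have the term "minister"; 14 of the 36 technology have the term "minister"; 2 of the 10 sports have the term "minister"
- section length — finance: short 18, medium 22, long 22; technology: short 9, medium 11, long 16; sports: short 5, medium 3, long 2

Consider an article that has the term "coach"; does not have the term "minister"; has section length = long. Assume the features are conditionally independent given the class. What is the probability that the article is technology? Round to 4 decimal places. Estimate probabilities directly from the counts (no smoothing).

finance: (62/108) × (57/62) × (5/62) × (22/62) ≈ 0.0151029
technology: (36/108) × (8/36) × (22/36) × (16/36) ≈ 0.0201189
sports: (10/108) × (5/10) × (8/10) × (2/10) ≈ 0.00740741
P(technology | x) = 0.0201189 / 0.04262921 ≈ 0.4720

0.4720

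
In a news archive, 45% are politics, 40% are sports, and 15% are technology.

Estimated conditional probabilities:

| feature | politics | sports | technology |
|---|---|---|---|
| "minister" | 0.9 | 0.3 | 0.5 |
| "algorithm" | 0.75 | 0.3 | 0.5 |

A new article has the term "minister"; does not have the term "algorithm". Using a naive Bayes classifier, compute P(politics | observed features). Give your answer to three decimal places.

politics: 0.45 × 0.9 × (1−0.75) = 0.10125
sports: 0.4 × 0.3 × (1−0.3) = 0.084
technology: 0.15 × 0.5 × (1−0.5) = 0.0375
P(politics | x) = 0.10125 / 0.22275 ≈ 0.455

0.455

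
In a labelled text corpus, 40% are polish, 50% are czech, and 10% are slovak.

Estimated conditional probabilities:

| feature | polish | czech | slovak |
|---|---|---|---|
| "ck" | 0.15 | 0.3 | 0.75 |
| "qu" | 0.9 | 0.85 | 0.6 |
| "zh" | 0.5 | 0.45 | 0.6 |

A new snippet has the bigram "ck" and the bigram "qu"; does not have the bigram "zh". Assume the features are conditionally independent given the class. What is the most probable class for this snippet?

czech

polish: 0.4 × 0.15 × 0.9 × (1−0.5) = 0.027
czech: 0.5 × 0.3 × 0.85 × (1−0.45) = 0.070125
slovak: 0.1 × 0.75 × 0.6 × (1−0.6) = 0.018
Highest score → czech.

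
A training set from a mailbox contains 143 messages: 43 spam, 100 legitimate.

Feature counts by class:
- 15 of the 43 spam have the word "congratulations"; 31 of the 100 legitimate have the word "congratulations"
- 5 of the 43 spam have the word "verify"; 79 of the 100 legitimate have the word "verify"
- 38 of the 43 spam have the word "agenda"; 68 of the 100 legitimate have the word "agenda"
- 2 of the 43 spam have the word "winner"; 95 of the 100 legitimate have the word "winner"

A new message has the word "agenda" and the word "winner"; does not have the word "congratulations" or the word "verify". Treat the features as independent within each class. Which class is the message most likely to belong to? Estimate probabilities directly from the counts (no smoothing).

legitimate

spam: (43/143) × (28/43) × (38/43) × (38/43) × (2/43) ≈ 0.00711236
legitimate: (100/143) × (69/100) × (21/100) × (68/100) × (95/100) ≈ 0.0654583
Highest score → legitimate.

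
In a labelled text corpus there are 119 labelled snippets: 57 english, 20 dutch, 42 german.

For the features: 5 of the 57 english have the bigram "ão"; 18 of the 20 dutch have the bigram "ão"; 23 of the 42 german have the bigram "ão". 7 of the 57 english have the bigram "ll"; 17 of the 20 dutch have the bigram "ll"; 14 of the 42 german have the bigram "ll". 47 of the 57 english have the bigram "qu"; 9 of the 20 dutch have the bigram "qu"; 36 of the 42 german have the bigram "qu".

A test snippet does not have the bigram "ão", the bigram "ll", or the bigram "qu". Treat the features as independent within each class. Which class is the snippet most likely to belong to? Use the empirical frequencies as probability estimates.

english: (57/119) × (52/57) × (50/57) × (10/57) ≈ 0.0672476
dutch: (20/119) × (2/20) × (3/20) × (11/20) ≈ 0.00138655
german: (42/119) × (19/42) × (28/42) × (6/42) ≈ 0.0152061
Highest score → english.

english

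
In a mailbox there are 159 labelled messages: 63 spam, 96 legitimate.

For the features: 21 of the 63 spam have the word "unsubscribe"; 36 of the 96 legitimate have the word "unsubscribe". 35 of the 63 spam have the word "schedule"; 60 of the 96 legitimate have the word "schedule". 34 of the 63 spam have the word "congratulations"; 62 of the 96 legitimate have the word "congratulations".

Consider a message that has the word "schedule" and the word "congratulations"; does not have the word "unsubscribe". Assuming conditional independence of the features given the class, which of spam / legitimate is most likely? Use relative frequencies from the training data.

legitimate

spam: (63/159) × (42/63) × (35/63) × (34/63) ≈ 0.0791987
legitimate: (96/159) × (60/96) × (60/96) × (62/96) ≈ 0.152319
Highest score → legitimate.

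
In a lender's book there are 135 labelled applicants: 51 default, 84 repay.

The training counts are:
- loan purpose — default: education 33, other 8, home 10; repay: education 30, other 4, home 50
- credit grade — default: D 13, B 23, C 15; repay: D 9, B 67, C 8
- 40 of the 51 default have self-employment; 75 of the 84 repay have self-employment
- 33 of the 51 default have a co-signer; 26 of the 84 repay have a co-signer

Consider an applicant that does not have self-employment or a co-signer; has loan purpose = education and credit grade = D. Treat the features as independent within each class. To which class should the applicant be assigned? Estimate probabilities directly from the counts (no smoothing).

default: (51/135) × (33/51) × (13/51) × (11/51) × (18/51) ≈ 0.00474327
repay: (84/135) × (30/84) × (9/84) × (9/84) × (58/84) ≈ 0.00176142
Highest score → default.

default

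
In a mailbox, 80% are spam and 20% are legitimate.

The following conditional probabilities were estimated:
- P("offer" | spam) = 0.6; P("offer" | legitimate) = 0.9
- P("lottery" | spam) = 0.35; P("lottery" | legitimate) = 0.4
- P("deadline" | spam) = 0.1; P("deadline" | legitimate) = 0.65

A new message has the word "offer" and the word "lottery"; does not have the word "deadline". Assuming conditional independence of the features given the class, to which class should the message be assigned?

spam: 0.8 × 0.6 × 0.35 × (1−0.1) = 0.1512
legitimate: 0.2 × 0.9 × 0.4 × (1−0.65) = 0.0252
Highest score → spam.

spam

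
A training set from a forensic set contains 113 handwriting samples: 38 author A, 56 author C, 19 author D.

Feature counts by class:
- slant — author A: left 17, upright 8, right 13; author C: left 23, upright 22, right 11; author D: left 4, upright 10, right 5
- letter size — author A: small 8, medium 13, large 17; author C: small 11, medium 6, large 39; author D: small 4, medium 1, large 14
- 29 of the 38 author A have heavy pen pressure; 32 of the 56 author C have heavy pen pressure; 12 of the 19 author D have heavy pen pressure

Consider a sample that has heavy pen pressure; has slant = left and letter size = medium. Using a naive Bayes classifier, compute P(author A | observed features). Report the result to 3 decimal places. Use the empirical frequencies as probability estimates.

0.742

author A: (38/113) × (17/38) × (13/38) × (29/38) ≈ 0.0392776
author C: (56/113) × (23/56) × (6/56) × (32/56) ≈ 0.0124616
author D: (19/113) × (4/19) × (1/19) × (12/19) ≈ 0.00117667
P(author A | x) = 0.0392776 / 0.05291587 ≈ 0.742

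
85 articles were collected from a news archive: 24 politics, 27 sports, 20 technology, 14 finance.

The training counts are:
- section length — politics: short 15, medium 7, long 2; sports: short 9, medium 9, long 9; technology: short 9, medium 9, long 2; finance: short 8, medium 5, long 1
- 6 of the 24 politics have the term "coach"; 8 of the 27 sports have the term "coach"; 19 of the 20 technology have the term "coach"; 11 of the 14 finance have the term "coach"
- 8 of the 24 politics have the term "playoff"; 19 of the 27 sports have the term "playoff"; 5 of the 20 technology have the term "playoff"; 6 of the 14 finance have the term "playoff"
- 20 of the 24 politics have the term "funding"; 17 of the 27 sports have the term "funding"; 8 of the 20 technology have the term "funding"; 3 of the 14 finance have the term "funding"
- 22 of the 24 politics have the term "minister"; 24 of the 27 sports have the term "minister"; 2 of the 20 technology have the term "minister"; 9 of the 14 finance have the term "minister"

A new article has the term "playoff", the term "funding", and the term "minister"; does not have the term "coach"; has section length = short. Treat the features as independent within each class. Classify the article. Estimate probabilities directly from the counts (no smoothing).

politics

politics: (24/85) × (15/24) × (18/24) × (8/24) × (20/24) × (22/24) ≈ 0.033701
sports: (27/85) × (9/27) × (19/27) × (19/27) × (17/27) × (24/27) ≈ 0.0293451
technology: (20/85) × (9/20) × (1/20) × (5/20) × (8/20) × (2/20) ≈ 0.0000529412
finance: (14/85) × (8/14) × (3/14) × (6/14) × (3/14) × (9/14) ≈ 0.00119068
Highest score → politics.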